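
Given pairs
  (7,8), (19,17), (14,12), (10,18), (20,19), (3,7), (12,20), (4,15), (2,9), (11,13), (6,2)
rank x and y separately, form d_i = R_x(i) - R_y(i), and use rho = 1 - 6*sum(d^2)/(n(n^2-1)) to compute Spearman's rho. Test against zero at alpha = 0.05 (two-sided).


Step 1: Rank x and y separately (midranks; no ties here).
rank(x): 7->5, 19->10, 14->9, 10->6, 20->11, 3->2, 12->8, 4->3, 2->1, 11->7, 6->4
rank(y): 8->3, 17->8, 12->5, 18->9, 19->10, 7->2, 20->11, 15->7, 9->4, 13->6, 2->1
Step 2: d_i = R_x(i) - R_y(i); compute d_i^2.
  (5-3)^2=4, (10-8)^2=4, (9-5)^2=16, (6-9)^2=9, (11-10)^2=1, (2-2)^2=0, (8-11)^2=9, (3-7)^2=16, (1-4)^2=9, (7-6)^2=1, (4-1)^2=9
sum(d^2) = 78.
Step 3: rho = 1 - 6*78 / (11*(11^2 - 1)) = 1 - 468/1320 = 0.645455.
Step 4: Under H0, t = rho * sqrt((n-2)/(1-rho^2)) = 2.5352 ~ t(9).
Step 5: Two-sided p-value from the t-distribution with 9 df = 0.031963.
Step 6: alpha = 0.05. reject H0.

rho = 0.6455, p = 0.031963, reject H0 at alpha = 0.05.


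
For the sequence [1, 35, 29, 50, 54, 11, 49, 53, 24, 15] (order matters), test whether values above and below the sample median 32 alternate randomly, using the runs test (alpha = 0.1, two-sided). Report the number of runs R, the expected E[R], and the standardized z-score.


Step 1: Compute median = 32; label A = above, B = below.
Labels in order: BABAABAABB  (n_A = 5, n_B = 5)
Step 2: Count runs R = 7.
Step 3: Under H0 (random ordering), E[R] = 2*n_A*n_B/(n_A+n_B) + 1 = 2*5*5/10 + 1 = 6.0000.
        Var[R] = 2*n_A*n_B*(2*n_A*n_B - n_A - n_B) / ((n_A+n_B)^2 * (n_A+n_B-1)) = 2000/900 = 2.2222.
        SD[R] = 1.4907.
Step 4: Continuity-corrected z = (R - 0.5 - E[R]) / SD[R] = (7 - 0.5 - 6.0000) / 1.4907 = 0.3354.
Step 5: Two-sided p-value via normal approximation = 2*(1 - Phi(|z|)) = 0.737316.
Step 6: alpha = 0.1. fail to reject H0.

R = 7, z = 0.3354, p = 0.737316, fail to reject H0.


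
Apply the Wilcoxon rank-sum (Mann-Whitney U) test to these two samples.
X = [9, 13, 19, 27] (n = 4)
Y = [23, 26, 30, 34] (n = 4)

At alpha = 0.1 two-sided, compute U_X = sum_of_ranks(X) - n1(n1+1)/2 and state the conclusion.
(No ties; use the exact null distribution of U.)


Step 1: Combine and sort all 8 observations; assign midranks.
sorted (value, group): (9,X), (13,X), (19,X), (23,Y), (26,Y), (27,X), (30,Y), (34,Y)
ranks: 9->1, 13->2, 19->3, 23->4, 26->5, 27->6, 30->7, 34->8
Step 2: Rank sum for X: R1 = 1 + 2 + 3 + 6 = 12.
Step 3: U_X = R1 - n1(n1+1)/2 = 12 - 4*5/2 = 12 - 10 = 2.
       U_Y = n1*n2 - U_X = 16 - 2 = 14.
Step 4: No ties, so the exact null distribution of U (based on enumerating the C(8,4) = 70 equally likely rank assignments) gives the two-sided p-value.
Step 5: p-value = 0.114286; compare to alpha = 0.1. fail to reject H0.

U_X = 2, p = 0.114286, fail to reject H0 at alpha = 0.1.


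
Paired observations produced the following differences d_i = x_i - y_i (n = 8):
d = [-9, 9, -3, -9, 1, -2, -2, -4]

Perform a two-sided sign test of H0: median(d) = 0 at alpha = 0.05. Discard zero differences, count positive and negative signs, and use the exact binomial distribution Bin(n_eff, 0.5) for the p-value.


Step 1: Discard zero differences. Original n = 8; n_eff = number of nonzero differences = 8.
Nonzero differences (with sign): -9, +9, -3, -9, +1, -2, -2, -4
Step 2: Count signs: positive = 2, negative = 6.
Step 3: Under H0: P(positive) = 0.5, so the number of positives S ~ Bin(8, 0.5).
Step 4: Two-sided exact p-value = sum of Bin(8,0.5) probabilities at or below the observed probability = 0.289062.
Step 5: alpha = 0.05. fail to reject H0.

n_eff = 8, pos = 2, neg = 6, p = 0.289062, fail to reject H0.


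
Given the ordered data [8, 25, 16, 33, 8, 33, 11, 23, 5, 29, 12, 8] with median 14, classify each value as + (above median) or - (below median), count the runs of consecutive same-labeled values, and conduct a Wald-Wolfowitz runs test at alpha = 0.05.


Step 1: Compute median = 14; label A = above, B = below.
Labels in order: BAAABABABABB  (n_A = 6, n_B = 6)
Step 2: Count runs R = 9.
Step 3: Under H0 (random ordering), E[R] = 2*n_A*n_B/(n_A+n_B) + 1 = 2*6*6/12 + 1 = 7.0000.
        Var[R] = 2*n_A*n_B*(2*n_A*n_B - n_A - n_B) / ((n_A+n_B)^2 * (n_A+n_B-1)) = 4320/1584 = 2.7273.
        SD[R] = 1.6514.
Step 4: Continuity-corrected z = (R - 0.5 - E[R]) / SD[R] = (9 - 0.5 - 7.0000) / 1.6514 = 0.9083.
Step 5: Two-sided p-value via normal approximation = 2*(1 - Phi(|z|)) = 0.363722.
Step 6: alpha = 0.05. fail to reject H0.

R = 9, z = 0.9083, p = 0.363722, fail to reject H0.


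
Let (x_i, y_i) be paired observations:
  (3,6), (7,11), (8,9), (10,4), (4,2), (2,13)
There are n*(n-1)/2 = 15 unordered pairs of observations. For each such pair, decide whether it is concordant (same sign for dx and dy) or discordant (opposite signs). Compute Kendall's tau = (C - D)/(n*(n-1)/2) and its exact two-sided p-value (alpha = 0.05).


Step 1: Enumerate the 15 unordered pairs (i,j) with i<j and classify each by sign(x_j-x_i) * sign(y_j-y_i).
  (1,2):dx=+4,dy=+5->C; (1,3):dx=+5,dy=+3->C; (1,4):dx=+7,dy=-2->D; (1,5):dx=+1,dy=-4->D
  (1,6):dx=-1,dy=+7->D; (2,3):dx=+1,dy=-2->D; (2,4):dx=+3,dy=-7->D; (2,5):dx=-3,dy=-9->C
  (2,6):dx=-5,dy=+2->D; (3,4):dx=+2,dy=-5->D; (3,5):dx=-4,dy=-7->C; (3,6):dx=-6,dy=+4->D
  (4,5):dx=-6,dy=-2->C; (4,6):dx=-8,dy=+9->D; (5,6):dx=-2,dy=+11->D
Step 2: C = 5, D = 10, total pairs = 15.
Step 3: tau = (C - D)/(n(n-1)/2) = (5 - 10)/15 = -0.333333.
Step 4: Exact two-sided p-value (enumerate n! = 720 permutations of y under H0): p = 0.469444.
Step 5: alpha = 0.05. fail to reject H0.

tau_b = -0.3333 (C=5, D=10), p = 0.469444, fail to reject H0.


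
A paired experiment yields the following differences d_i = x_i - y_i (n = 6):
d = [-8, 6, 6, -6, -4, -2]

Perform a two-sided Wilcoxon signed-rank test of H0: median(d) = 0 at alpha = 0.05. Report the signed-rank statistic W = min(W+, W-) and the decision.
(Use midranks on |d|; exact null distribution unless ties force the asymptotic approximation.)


Step 1: Drop any zero differences (none here) and take |d_i|.
|d| = [8, 6, 6, 6, 4, 2]
Step 2: Midrank |d_i| (ties get averaged ranks).
ranks: |8|->6, |6|->4, |6|->4, |6|->4, |4|->2, |2|->1
Step 3: Attach original signs; sum ranks with positive sign and with negative sign.
W+ = 4 + 4 = 8
W- = 6 + 4 + 2 + 1 = 13
(Check: W+ + W- = 21 should equal n(n+1)/2 = 21.)
Step 4: Test statistic W = min(W+, W-) = 8.
Step 5: Ties in |d|, so use the tie-corrected normal approximation.
        E[W] = n(n+1)/4 = 6*7/4 = 10.5.
        Tie groups: |d|=6 (t=3); sum(t^3 - t) = 24.
        Var[W] = n(n+1)(2n+1)/24 - sum(t^3-t)/48 = 546/24 - 24/48 = 22.25.
        z = (W - E[W]) / sqrt(Var[W]) = (8 - 10.5) / 4.7170 = -0.5300.
        Two-sided p = 2*Phi(z) = 0.596113.
Step 6: alpha = 0.05. fail to reject H0.

W+ = 8, W- = 13, W = min = 8, p = 0.596113, fail to reject H0.


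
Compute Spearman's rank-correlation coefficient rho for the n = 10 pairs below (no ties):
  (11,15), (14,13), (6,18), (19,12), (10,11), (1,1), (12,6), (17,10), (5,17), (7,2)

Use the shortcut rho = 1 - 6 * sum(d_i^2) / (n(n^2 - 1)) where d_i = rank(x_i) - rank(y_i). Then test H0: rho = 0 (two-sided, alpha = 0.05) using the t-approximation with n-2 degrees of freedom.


Step 1: Rank x and y separately (midranks; no ties here).
rank(x): 11->6, 14->8, 6->3, 19->10, 10->5, 1->1, 12->7, 17->9, 5->2, 7->4
rank(y): 15->8, 13->7, 18->10, 12->6, 11->5, 1->1, 6->3, 10->4, 17->9, 2->2
Step 2: d_i = R_x(i) - R_y(i); compute d_i^2.
  (6-8)^2=4, (8-7)^2=1, (3-10)^2=49, (10-6)^2=16, (5-5)^2=0, (1-1)^2=0, (7-3)^2=16, (9-4)^2=25, (2-9)^2=49, (4-2)^2=4
sum(d^2) = 164.
Step 3: rho = 1 - 6*164 / (10*(10^2 - 1)) = 1 - 984/990 = 0.006061.
Step 4: Under H0, t = rho * sqrt((n-2)/(1-rho^2)) = 0.0171 ~ t(8).
Step 5: Two-sided p-value from the t-distribution with 8 df = 0.986743.
Step 6: alpha = 0.05. fail to reject H0.

rho = 0.0061, p = 0.986743, fail to reject H0 at alpha = 0.05.


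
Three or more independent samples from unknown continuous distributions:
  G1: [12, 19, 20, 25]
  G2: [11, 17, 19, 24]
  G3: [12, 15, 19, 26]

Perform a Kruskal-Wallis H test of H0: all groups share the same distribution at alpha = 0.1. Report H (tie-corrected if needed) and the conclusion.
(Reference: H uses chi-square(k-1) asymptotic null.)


Step 1: Combine all N = 12 observations and assign midranks.
sorted (value, group, rank): (11,G2,1), (12,G1,2.5), (12,G3,2.5), (15,G3,4), (17,G2,5), (19,G1,7), (19,G2,7), (19,G3,7), (20,G1,9), (24,G2,10), (25,G1,11), (26,G3,12)
Step 2: Sum ranks within each group.
R_1 = 29.5 (n_1 = 4)
R_2 = 23 (n_2 = 4)
R_3 = 25.5 (n_3 = 4)
Step 3: H = 12/(N(N+1)) * sum(R_i^2/n_i) - 3(N+1)
     = 12/(12*13) * (29.5^2/4 + 23^2/4 + 25.5^2/4) - 3*13
     = 0.076923 * 512.375 - 39
     = 0.413462.
Step 4: Ties present; correction factor C = 1 - 30/(12^3 - 12) = 0.982517. Corrected H = 0.413462 / 0.982517 = 0.420819.
Step 5: Under H0, H ~ chi^2(2); p-value = 0.810253.
Step 6: alpha = 0.1. fail to reject H0.

H = 0.4208, df = 2, p = 0.810253, fail to reject H0.


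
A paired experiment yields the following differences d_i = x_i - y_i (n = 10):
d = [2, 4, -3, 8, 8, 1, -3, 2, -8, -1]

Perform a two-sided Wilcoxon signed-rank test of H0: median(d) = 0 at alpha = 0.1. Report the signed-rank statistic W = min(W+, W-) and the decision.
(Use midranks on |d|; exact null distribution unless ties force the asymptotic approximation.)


Step 1: Drop any zero differences (none here) and take |d_i|.
|d| = [2, 4, 3, 8, 8, 1, 3, 2, 8, 1]
Step 2: Midrank |d_i| (ties get averaged ranks).
ranks: |2|->3.5, |4|->7, |3|->5.5, |8|->9, |8|->9, |1|->1.5, |3|->5.5, |2|->3.5, |8|->9, |1|->1.5
Step 3: Attach original signs; sum ranks with positive sign and with negative sign.
W+ = 3.5 + 7 + 9 + 9 + 1.5 + 3.5 = 33.5
W- = 5.5 + 5.5 + 9 + 1.5 = 21.5
(Check: W+ + W- = 55 should equal n(n+1)/2 = 55.)
Step 4: Test statistic W = min(W+, W-) = 21.5.
Step 5: Ties in |d|, so use the tie-corrected normal approximation.
        E[W] = n(n+1)/4 = 10*11/4 = 27.5.
        Tie groups: |d|=1 (t=2), |d|=2 (t=2), |d|=3 (t=2), |d|=8 (t=3); sum(t^3 - t) = 42.
        Var[W] = n(n+1)(2n+1)/24 - sum(t^3-t)/48 = 2310/24 - 42/48 = 95.375.
        z = (W - E[W]) / sqrt(Var[W]) = (21.5 - 27.5) / 9.7660 = -0.6144.
        Two-sided p = 2*Phi(z) = 0.538967.
Step 6: alpha = 0.1. fail to reject H0.

W+ = 33.5, W- = 21.5, W = min = 21.5, p = 0.538967, fail to reject H0.


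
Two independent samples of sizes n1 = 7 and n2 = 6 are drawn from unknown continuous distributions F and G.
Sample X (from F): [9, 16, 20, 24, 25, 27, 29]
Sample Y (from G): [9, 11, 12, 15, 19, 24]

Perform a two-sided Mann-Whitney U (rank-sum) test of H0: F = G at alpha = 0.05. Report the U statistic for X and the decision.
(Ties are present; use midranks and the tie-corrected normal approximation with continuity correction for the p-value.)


Step 1: Combine and sort all 13 observations; assign midranks.
sorted (value, group): (9,X), (9,Y), (11,Y), (12,Y), (15,Y), (16,X), (19,Y), (20,X), (24,X), (24,Y), (25,X), (27,X), (29,X)
ranks: 9->1.5, 9->1.5, 11->3, 12->4, 15->5, 16->6, 19->7, 20->8, 24->9.5, 24->9.5, 25->11, 27->12, 29->13
Step 2: Rank sum for X: R1 = 1.5 + 6 + 8 + 9.5 + 11 + 12 + 13 = 61.
Step 3: U_X = R1 - n1(n1+1)/2 = 61 - 7*8/2 = 61 - 28 = 33.
       U_Y = n1*n2 - U_X = 42 - 33 = 9.
Step 4: Ties are present, so use the tie-corrected normal approximation (with continuity correction) for the p-value.
Step 5: p-value = 0.099478; compare to alpha = 0.05. fail to reject H0.

U_X = 33, p = 0.099478, fail to reject H0 at alpha = 0.05.


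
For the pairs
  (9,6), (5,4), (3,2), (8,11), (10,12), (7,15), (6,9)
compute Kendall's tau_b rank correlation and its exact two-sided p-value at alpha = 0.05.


Step 1: Enumerate the 21 unordered pairs (i,j) with i<j and classify each by sign(x_j-x_i) * sign(y_j-y_i).
  (1,2):dx=-4,dy=-2->C; (1,3):dx=-6,dy=-4->C; (1,4):dx=-1,dy=+5->D; (1,5):dx=+1,dy=+6->C
  (1,6):dx=-2,dy=+9->D; (1,7):dx=-3,dy=+3->D; (2,3):dx=-2,dy=-2->C; (2,4):dx=+3,dy=+7->C
  (2,5):dx=+5,dy=+8->C; (2,6):dx=+2,dy=+11->C; (2,7):dx=+1,dy=+5->C; (3,4):dx=+5,dy=+9->C
  (3,5):dx=+7,dy=+10->C; (3,6):dx=+4,dy=+13->C; (3,7):dx=+3,dy=+7->C; (4,5):dx=+2,dy=+1->C
  (4,6):dx=-1,dy=+4->D; (4,7):dx=-2,dy=-2->C; (5,6):dx=-3,dy=+3->D; (5,7):dx=-4,dy=-3->C
  (6,7):dx=-1,dy=-6->C
Step 2: C = 16, D = 5, total pairs = 21.
Step 3: tau = (C - D)/(n(n-1)/2) = (16 - 5)/21 = 0.523810.
Step 4: Exact two-sided p-value (enumerate n! = 5040 permutations of y under H0): p = 0.136111.
Step 5: alpha = 0.05. fail to reject H0.

tau_b = 0.5238 (C=16, D=5), p = 0.136111, fail to reject H0.


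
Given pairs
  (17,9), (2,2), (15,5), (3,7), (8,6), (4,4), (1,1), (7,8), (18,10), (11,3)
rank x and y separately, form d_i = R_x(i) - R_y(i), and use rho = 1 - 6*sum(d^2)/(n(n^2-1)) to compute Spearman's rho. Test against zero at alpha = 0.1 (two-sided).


Step 1: Rank x and y separately (midranks; no ties here).
rank(x): 17->9, 2->2, 15->8, 3->3, 8->6, 4->4, 1->1, 7->5, 18->10, 11->7
rank(y): 9->9, 2->2, 5->5, 7->7, 6->6, 4->4, 1->1, 8->8, 10->10, 3->3
Step 2: d_i = R_x(i) - R_y(i); compute d_i^2.
  (9-9)^2=0, (2-2)^2=0, (8-5)^2=9, (3-7)^2=16, (6-6)^2=0, (4-4)^2=0, (1-1)^2=0, (5-8)^2=9, (10-10)^2=0, (7-3)^2=16
sum(d^2) = 50.
Step 3: rho = 1 - 6*50 / (10*(10^2 - 1)) = 1 - 300/990 = 0.696970.
Step 4: Under H0, t = rho * sqrt((n-2)/(1-rho^2)) = 2.7490 ~ t(8).
Step 5: Two-sided p-value from the t-distribution with 8 df = 0.025097.
Step 6: alpha = 0.1. reject H0.

rho = 0.6970, p = 0.025097, reject H0 at alpha = 0.1.


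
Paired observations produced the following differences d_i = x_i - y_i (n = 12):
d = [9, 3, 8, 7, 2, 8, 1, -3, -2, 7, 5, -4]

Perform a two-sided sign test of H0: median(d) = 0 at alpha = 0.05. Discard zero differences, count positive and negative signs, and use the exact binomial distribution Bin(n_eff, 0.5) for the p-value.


Step 1: Discard zero differences. Original n = 12; n_eff = number of nonzero differences = 12.
Nonzero differences (with sign): +9, +3, +8, +7, +2, +8, +1, -3, -2, +7, +5, -4
Step 2: Count signs: positive = 9, negative = 3.
Step 3: Under H0: P(positive) = 0.5, so the number of positives S ~ Bin(12, 0.5).
Step 4: Two-sided exact p-value = sum of Bin(12,0.5) probabilities at or below the observed probability = 0.145996.
Step 5: alpha = 0.05. fail to reject H0.

n_eff = 12, pos = 9, neg = 3, p = 0.145996, fail to reject H0.


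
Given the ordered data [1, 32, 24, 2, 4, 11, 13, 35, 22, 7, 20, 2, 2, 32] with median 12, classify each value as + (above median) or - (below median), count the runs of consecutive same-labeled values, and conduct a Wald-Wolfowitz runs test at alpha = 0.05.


Step 1: Compute median = 12; label A = above, B = below.
Labels in order: BAABBBAAABABBA  (n_A = 7, n_B = 7)
Step 2: Count runs R = 8.
Step 3: Under H0 (random ordering), E[R] = 2*n_A*n_B/(n_A+n_B) + 1 = 2*7*7/14 + 1 = 8.0000.
        Var[R] = 2*n_A*n_B*(2*n_A*n_B - n_A - n_B) / ((n_A+n_B)^2 * (n_A+n_B-1)) = 8232/2548 = 3.2308.
        SD[R] = 1.7974.
Step 4: R = E[R], so z = 0 with no continuity correction.
Step 5: Two-sided p-value via normal approximation = 2*(1 - Phi(|z|)) = 1.000000.
Step 6: alpha = 0.05. fail to reject H0.

R = 8, z = 0.0000, p = 1.000000, fail to reject H0.


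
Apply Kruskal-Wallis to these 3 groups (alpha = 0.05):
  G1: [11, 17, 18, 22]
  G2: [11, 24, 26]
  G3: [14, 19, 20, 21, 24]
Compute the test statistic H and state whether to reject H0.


Step 1: Combine all N = 12 observations and assign midranks.
sorted (value, group, rank): (11,G1,1.5), (11,G2,1.5), (14,G3,3), (17,G1,4), (18,G1,5), (19,G3,6), (20,G3,7), (21,G3,8), (22,G1,9), (24,G2,10.5), (24,G3,10.5), (26,G2,12)
Step 2: Sum ranks within each group.
R_1 = 19.5 (n_1 = 4)
R_2 = 24 (n_2 = 3)
R_3 = 34.5 (n_3 = 5)
Step 3: H = 12/(N(N+1)) * sum(R_i^2/n_i) - 3(N+1)
     = 12/(12*13) * (19.5^2/4 + 24^2/3 + 34.5^2/5) - 3*13
     = 0.076923 * 525.112 - 39
     = 1.393269.
Step 4: Ties present; correction factor C = 1 - 12/(12^3 - 12) = 0.993007. Corrected H = 1.393269 / 0.993007 = 1.403081.
Step 5: Under H0, H ~ chi^2(2); p-value = 0.495821.
Step 6: alpha = 0.05. fail to reject H0.

H = 1.4031, df = 2, p = 0.495821, fail to reject H0.


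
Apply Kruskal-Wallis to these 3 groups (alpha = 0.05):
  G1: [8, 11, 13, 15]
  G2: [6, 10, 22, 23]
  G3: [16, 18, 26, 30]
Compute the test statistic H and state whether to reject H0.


Step 1: Combine all N = 12 observations and assign midranks.
sorted (value, group, rank): (6,G2,1), (8,G1,2), (10,G2,3), (11,G1,4), (13,G1,5), (15,G1,6), (16,G3,7), (18,G3,8), (22,G2,9), (23,G2,10), (26,G3,11), (30,G3,12)
Step 2: Sum ranks within each group.
R_1 = 17 (n_1 = 4)
R_2 = 23 (n_2 = 4)
R_3 = 38 (n_3 = 4)
Step 3: H = 12/(N(N+1)) * sum(R_i^2/n_i) - 3(N+1)
     = 12/(12*13) * (17^2/4 + 23^2/4 + 38^2/4) - 3*13
     = 0.076923 * 565.5 - 39
     = 4.500000.
Step 4: No ties, so H is used without correction.
Step 5: Under H0, H ~ chi^2(2); p-value = 0.105399.
Step 6: alpha = 0.05. fail to reject H0.

H = 4.5000, df = 2, p = 0.105399, fail to reject H0.


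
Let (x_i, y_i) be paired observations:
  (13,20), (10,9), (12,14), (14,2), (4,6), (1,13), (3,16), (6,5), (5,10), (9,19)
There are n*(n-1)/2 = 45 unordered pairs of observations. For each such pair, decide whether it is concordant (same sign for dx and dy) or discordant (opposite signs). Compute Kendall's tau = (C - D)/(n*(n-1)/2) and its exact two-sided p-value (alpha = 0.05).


Step 1: Enumerate the 45 unordered pairs (i,j) with i<j and classify each by sign(x_j-x_i) * sign(y_j-y_i).
  (1,2):dx=-3,dy=-11->C; (1,3):dx=-1,dy=-6->C; (1,4):dx=+1,dy=-18->D; (1,5):dx=-9,dy=-14->C
  (1,6):dx=-12,dy=-7->C; (1,7):dx=-10,dy=-4->C; (1,8):dx=-7,dy=-15->C; (1,9):dx=-8,dy=-10->C
  (1,10):dx=-4,dy=-1->C; (2,3):dx=+2,dy=+5->C; (2,4):dx=+4,dy=-7->D; (2,5):dx=-6,dy=-3->C
  (2,6):dx=-9,dy=+4->D; (2,7):dx=-7,dy=+7->D; (2,8):dx=-4,dy=-4->C; (2,9):dx=-5,dy=+1->D
  (2,10):dx=-1,dy=+10->D; (3,4):dx=+2,dy=-12->D; (3,5):dx=-8,dy=-8->C; (3,6):dx=-11,dy=-1->C
  (3,7):dx=-9,dy=+2->D; (3,8):dx=-6,dy=-9->C; (3,9):dx=-7,dy=-4->C; (3,10):dx=-3,dy=+5->D
  (4,5):dx=-10,dy=+4->D; (4,6):dx=-13,dy=+11->D; (4,7):dx=-11,dy=+14->D; (4,8):dx=-8,dy=+3->D
  (4,9):dx=-9,dy=+8->D; (4,10):dx=-5,dy=+17->D; (5,6):dx=-3,dy=+7->D; (5,7):dx=-1,dy=+10->D
  (5,8):dx=+2,dy=-1->D; (5,9):dx=+1,dy=+4->C; (5,10):dx=+5,dy=+13->C; (6,7):dx=+2,dy=+3->C
  (6,8):dx=+5,dy=-8->D; (6,9):dx=+4,dy=-3->D; (6,10):dx=+8,dy=+6->C; (7,8):dx=+3,dy=-11->D
  (7,9):dx=+2,dy=-6->D; (7,10):dx=+6,dy=+3->C; (8,9):dx=-1,dy=+5->D; (8,10):dx=+3,dy=+14->C
  (9,10):dx=+4,dy=+9->C
Step 2: C = 22, D = 23, total pairs = 45.
Step 3: tau = (C - D)/(n(n-1)/2) = (22 - 23)/45 = -0.022222.
Step 4: Exact two-sided p-value (enumerate n! = 3628800 permutations of y under H0): p = 1.000000.
Step 5: alpha = 0.05. fail to reject H0.

tau_b = -0.0222 (C=22, D=23), p = 1.000000, fail to reject H0.


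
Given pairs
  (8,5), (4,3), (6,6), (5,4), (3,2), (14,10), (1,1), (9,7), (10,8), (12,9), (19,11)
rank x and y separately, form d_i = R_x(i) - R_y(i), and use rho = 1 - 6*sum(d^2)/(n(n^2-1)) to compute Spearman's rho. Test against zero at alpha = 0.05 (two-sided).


Step 1: Rank x and y separately (midranks; no ties here).
rank(x): 8->6, 4->3, 6->5, 5->4, 3->2, 14->10, 1->1, 9->7, 10->8, 12->9, 19->11
rank(y): 5->5, 3->3, 6->6, 4->4, 2->2, 10->10, 1->1, 7->7, 8->8, 9->9, 11->11
Step 2: d_i = R_x(i) - R_y(i); compute d_i^2.
  (6-5)^2=1, (3-3)^2=0, (5-6)^2=1, (4-4)^2=0, (2-2)^2=0, (10-10)^2=0, (1-1)^2=0, (7-7)^2=0, (8-8)^2=0, (9-9)^2=0, (11-11)^2=0
sum(d^2) = 2.
Step 3: rho = 1 - 6*2 / (11*(11^2 - 1)) = 1 - 12/1320 = 0.990909.
Step 4: Under H0, t = rho * sqrt((n-2)/(1-rho^2)) = 22.0966 ~ t(9).
Step 5: Two-sided p-value from the t-distribution with 9 df = 0.000000.
Step 6: alpha = 0.05. reject H0.

rho = 0.9909, p = 0.000000, reject H0 at alpha = 0.05.


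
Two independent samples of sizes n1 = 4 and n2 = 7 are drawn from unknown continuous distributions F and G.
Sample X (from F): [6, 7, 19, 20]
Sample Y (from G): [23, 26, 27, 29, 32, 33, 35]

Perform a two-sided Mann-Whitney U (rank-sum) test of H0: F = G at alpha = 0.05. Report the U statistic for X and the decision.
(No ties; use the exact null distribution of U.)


Step 1: Combine and sort all 11 observations; assign midranks.
sorted (value, group): (6,X), (7,X), (19,X), (20,X), (23,Y), (26,Y), (27,Y), (29,Y), (32,Y), (33,Y), (35,Y)
ranks: 6->1, 7->2, 19->3, 20->4, 23->5, 26->6, 27->7, 29->8, 32->9, 33->10, 35->11
Step 2: Rank sum for X: R1 = 1 + 2 + 3 + 4 = 10.
Step 3: U_X = R1 - n1(n1+1)/2 = 10 - 4*5/2 = 10 - 10 = 0.
       U_Y = n1*n2 - U_X = 28 - 0 = 28.
Step 4: No ties, so the exact null distribution of U (based on enumerating the C(11,4) = 330 equally likely rank assignments) gives the two-sided p-value.
Step 5: p-value = 0.006061; compare to alpha = 0.05. reject H0.

U_X = 0, p = 0.006061, reject H0 at alpha = 0.05.


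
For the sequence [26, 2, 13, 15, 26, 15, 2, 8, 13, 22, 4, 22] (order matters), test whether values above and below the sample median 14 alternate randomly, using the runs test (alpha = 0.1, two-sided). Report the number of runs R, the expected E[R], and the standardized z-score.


Step 1: Compute median = 14; label A = above, B = below.
Labels in order: ABBAAABBBABA  (n_A = 6, n_B = 6)
Step 2: Count runs R = 7.
Step 3: Under H0 (random ordering), E[R] = 2*n_A*n_B/(n_A+n_B) + 1 = 2*6*6/12 + 1 = 7.0000.
        Var[R] = 2*n_A*n_B*(2*n_A*n_B - n_A - n_B) / ((n_A+n_B)^2 * (n_A+n_B-1)) = 4320/1584 = 2.7273.
        SD[R] = 1.6514.
Step 4: R = E[R], so z = 0 with no continuity correction.
Step 5: Two-sided p-value via normal approximation = 2*(1 - Phi(|z|)) = 1.000000.
Step 6: alpha = 0.1. fail to reject H0.

R = 7, z = 0.0000, p = 1.000000, fail to reject H0.


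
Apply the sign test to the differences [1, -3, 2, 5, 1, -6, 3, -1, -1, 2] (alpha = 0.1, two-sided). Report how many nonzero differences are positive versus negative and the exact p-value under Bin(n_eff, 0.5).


Step 1: Discard zero differences. Original n = 10; n_eff = number of nonzero differences = 10.
Nonzero differences (with sign): +1, -3, +2, +5, +1, -6, +3, -1, -1, +2
Step 2: Count signs: positive = 6, negative = 4.
Step 3: Under H0: P(positive) = 0.5, so the number of positives S ~ Bin(10, 0.5).
Step 4: Two-sided exact p-value = sum of Bin(10,0.5) probabilities at or below the observed probability = 0.753906.
Step 5: alpha = 0.1. fail to reject H0.

n_eff = 10, pos = 6, neg = 4, p = 0.753906, fail to reject H0.


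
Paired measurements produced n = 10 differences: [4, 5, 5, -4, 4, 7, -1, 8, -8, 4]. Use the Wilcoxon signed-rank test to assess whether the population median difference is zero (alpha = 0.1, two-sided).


Step 1: Drop any zero differences (none here) and take |d_i|.
|d| = [4, 5, 5, 4, 4, 7, 1, 8, 8, 4]
Step 2: Midrank |d_i| (ties get averaged ranks).
ranks: |4|->3.5, |5|->6.5, |5|->6.5, |4|->3.5, |4|->3.5, |7|->8, |1|->1, |8|->9.5, |8|->9.5, |4|->3.5
Step 3: Attach original signs; sum ranks with positive sign and with negative sign.
W+ = 3.5 + 6.5 + 6.5 + 3.5 + 8 + 9.5 + 3.5 = 41
W- = 3.5 + 1 + 9.5 = 14
(Check: W+ + W- = 55 should equal n(n+1)/2 = 55.)
Step 4: Test statistic W = min(W+, W-) = 14.
Step 5: Ties in |d|, so use the tie-corrected normal approximation.
        E[W] = n(n+1)/4 = 10*11/4 = 27.5.
        Tie groups: |d|=4 (t=4), |d|=5 (t=2), |d|=8 (t=2); sum(t^3 - t) = 72.
        Var[W] = n(n+1)(2n+1)/24 - sum(t^3-t)/48 = 2310/24 - 72/48 = 94.75.
        z = (W - E[W]) / sqrt(Var[W]) = (14 - 27.5) / 9.7340 = -1.3869.
        Two-sided p = 2*Phi(z) = 0.165473.
Step 6: alpha = 0.1. fail to reject H0.

W+ = 41, W- = 14, W = min = 14, p = 0.165473, fail to reject H0.


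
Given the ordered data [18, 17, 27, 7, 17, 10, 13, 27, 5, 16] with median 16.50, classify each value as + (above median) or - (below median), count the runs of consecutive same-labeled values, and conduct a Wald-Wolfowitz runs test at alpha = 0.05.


Step 1: Compute median = 16.50; label A = above, B = below.
Labels in order: AAABABBABB  (n_A = 5, n_B = 5)
Step 2: Count runs R = 6.
Step 3: Under H0 (random ordering), E[R] = 2*n_A*n_B/(n_A+n_B) + 1 = 2*5*5/10 + 1 = 6.0000.
        Var[R] = 2*n_A*n_B*(2*n_A*n_B - n_A - n_B) / ((n_A+n_B)^2 * (n_A+n_B-1)) = 2000/900 = 2.2222.
        SD[R] = 1.4907.
Step 4: R = E[R], so z = 0 with no continuity correction.
Step 5: Two-sided p-value via normal approximation = 2*(1 - Phi(|z|)) = 1.000000.
Step 6: alpha = 0.05. fail to reject H0.

R = 6, z = 0.0000, p = 1.000000, fail to reject H0.


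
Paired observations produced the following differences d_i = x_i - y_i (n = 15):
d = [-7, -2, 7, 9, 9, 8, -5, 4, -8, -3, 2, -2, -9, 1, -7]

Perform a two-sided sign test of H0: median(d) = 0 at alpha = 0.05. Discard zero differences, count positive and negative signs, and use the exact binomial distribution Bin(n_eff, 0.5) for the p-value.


Step 1: Discard zero differences. Original n = 15; n_eff = number of nonzero differences = 15.
Nonzero differences (with sign): -7, -2, +7, +9, +9, +8, -5, +4, -8, -3, +2, -2, -9, +1, -7
Step 2: Count signs: positive = 7, negative = 8.
Step 3: Under H0: P(positive) = 0.5, so the number of positives S ~ Bin(15, 0.5).
Step 4: Two-sided exact p-value = sum of Bin(15,0.5) probabilities at or below the observed probability = 1.000000.
Step 5: alpha = 0.05. fail to reject H0.

n_eff = 15, pos = 7, neg = 8, p = 1.000000, fail to reject H0.


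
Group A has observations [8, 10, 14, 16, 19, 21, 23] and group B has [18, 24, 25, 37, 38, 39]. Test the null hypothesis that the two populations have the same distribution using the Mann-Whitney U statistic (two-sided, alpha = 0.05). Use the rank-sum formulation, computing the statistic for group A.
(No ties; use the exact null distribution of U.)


Step 1: Combine and sort all 13 observations; assign midranks.
sorted (value, group): (8,X), (10,X), (14,X), (16,X), (18,Y), (19,X), (21,X), (23,X), (24,Y), (25,Y), (37,Y), (38,Y), (39,Y)
ranks: 8->1, 10->2, 14->3, 16->4, 18->5, 19->6, 21->7, 23->8, 24->9, 25->10, 37->11, 38->12, 39->13
Step 2: Rank sum for X: R1 = 1 + 2 + 3 + 4 + 6 + 7 + 8 = 31.
Step 3: U_X = R1 - n1(n1+1)/2 = 31 - 7*8/2 = 31 - 28 = 3.
       U_Y = n1*n2 - U_X = 42 - 3 = 39.
Step 4: No ties, so the exact null distribution of U (based on enumerating the C(13,7) = 1716 equally likely rank assignments) gives the two-sided p-value.
Step 5: p-value = 0.008159; compare to alpha = 0.05. reject H0.

U_X = 3, p = 0.008159, reject H0 at alpha = 0.05.


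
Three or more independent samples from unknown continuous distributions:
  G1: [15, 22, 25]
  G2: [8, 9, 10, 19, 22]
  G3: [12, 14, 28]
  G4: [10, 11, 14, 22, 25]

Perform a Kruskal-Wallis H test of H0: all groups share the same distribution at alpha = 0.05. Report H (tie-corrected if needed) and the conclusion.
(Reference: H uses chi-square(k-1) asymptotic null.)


Step 1: Combine all N = 16 observations and assign midranks.
sorted (value, group, rank): (8,G2,1), (9,G2,2), (10,G2,3.5), (10,G4,3.5), (11,G4,5), (12,G3,6), (14,G3,7.5), (14,G4,7.5), (15,G1,9), (19,G2,10), (22,G1,12), (22,G2,12), (22,G4,12), (25,G1,14.5), (25,G4,14.5), (28,G3,16)
Step 2: Sum ranks within each group.
R_1 = 35.5 (n_1 = 3)
R_2 = 28.5 (n_2 = 5)
R_3 = 29.5 (n_3 = 3)
R_4 = 42.5 (n_4 = 5)
Step 3: H = 12/(N(N+1)) * sum(R_i^2/n_i) - 3(N+1)
     = 12/(16*17) * (35.5^2/3 + 28.5^2/5 + 29.5^2/3 + 42.5^2/5) - 3*17
     = 0.044118 * 1233.87 - 51
     = 3.435294.
Step 4: Ties present; correction factor C = 1 - 42/(16^3 - 16) = 0.989706. Corrected H = 3.435294 / 0.989706 = 3.471025.
Step 5: Under H0, H ~ chi^2(3); p-value = 0.324540.
Step 6: alpha = 0.05. fail to reject H0.

H = 3.4710, df = 3, p = 0.324540, fail to reject H0.


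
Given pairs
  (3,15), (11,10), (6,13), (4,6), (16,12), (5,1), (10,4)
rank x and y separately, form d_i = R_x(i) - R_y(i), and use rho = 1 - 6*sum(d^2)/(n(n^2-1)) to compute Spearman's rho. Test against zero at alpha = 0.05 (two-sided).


Step 1: Rank x and y separately (midranks; no ties here).
rank(x): 3->1, 11->6, 6->4, 4->2, 16->7, 5->3, 10->5
rank(y): 15->7, 10->4, 13->6, 6->3, 12->5, 1->1, 4->2
Step 2: d_i = R_x(i) - R_y(i); compute d_i^2.
  (1-7)^2=36, (6-4)^2=4, (4-6)^2=4, (2-3)^2=1, (7-5)^2=4, (3-1)^2=4, (5-2)^2=9
sum(d^2) = 62.
Step 3: rho = 1 - 6*62 / (7*(7^2 - 1)) = 1 - 372/336 = -0.107143.
Step 4: Under H0, t = rho * sqrt((n-2)/(1-rho^2)) = -0.2410 ~ t(5).
Step 5: Two-sided p-value from the t-distribution with 5 df = 0.819151.
Step 6: alpha = 0.05. fail to reject H0.

rho = -0.1071, p = 0.819151, fail to reject H0 at alpha = 0.05.


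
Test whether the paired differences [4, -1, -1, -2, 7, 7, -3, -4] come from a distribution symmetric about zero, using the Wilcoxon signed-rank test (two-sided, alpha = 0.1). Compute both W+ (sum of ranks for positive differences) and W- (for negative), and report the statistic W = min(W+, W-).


Step 1: Drop any zero differences (none here) and take |d_i|.
|d| = [4, 1, 1, 2, 7, 7, 3, 4]
Step 2: Midrank |d_i| (ties get averaged ranks).
ranks: |4|->5.5, |1|->1.5, |1|->1.5, |2|->3, |7|->7.5, |7|->7.5, |3|->4, |4|->5.5
Step 3: Attach original signs; sum ranks with positive sign and with negative sign.
W+ = 5.5 + 7.5 + 7.5 = 20.5
W- = 1.5 + 1.5 + 3 + 4 + 5.5 = 15.5
(Check: W+ + W- = 36 should equal n(n+1)/2 = 36.)
Step 4: Test statistic W = min(W+, W-) = 15.5.
Step 5: Ties in |d|, so use the tie-corrected normal approximation.
        E[W] = n(n+1)/4 = 8*9/4 = 18.
        Tie groups: |d|=1 (t=2), |d|=4 (t=2), |d|=7 (t=2); sum(t^3 - t) = 18.
        Var[W] = n(n+1)(2n+1)/24 - sum(t^3-t)/48 = 1224/24 - 18/48 = 50.625.
        z = (W - E[W]) / sqrt(Var[W]) = (15.5 - 18) / 7.1151 = -0.3514.
        Two-sided p = 2*Phi(z) = 0.725315.
Step 6: alpha = 0.1. fail to reject H0.

W+ = 20.5, W- = 15.5, W = min = 15.5, p = 0.725315, fail to reject H0.


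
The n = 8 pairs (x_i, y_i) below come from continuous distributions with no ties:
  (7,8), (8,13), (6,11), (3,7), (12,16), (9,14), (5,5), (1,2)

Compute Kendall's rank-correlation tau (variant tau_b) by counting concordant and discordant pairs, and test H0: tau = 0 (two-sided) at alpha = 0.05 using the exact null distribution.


Step 1: Enumerate the 28 unordered pairs (i,j) with i<j and classify each by sign(x_j-x_i) * sign(y_j-y_i).
  (1,2):dx=+1,dy=+5->C; (1,3):dx=-1,dy=+3->D; (1,4):dx=-4,dy=-1->C; (1,5):dx=+5,dy=+8->C
  (1,6):dx=+2,dy=+6->C; (1,7):dx=-2,dy=-3->C; (1,8):dx=-6,dy=-6->C; (2,3):dx=-2,dy=-2->C
  (2,4):dx=-5,dy=-6->C; (2,5):dx=+4,dy=+3->C; (2,6):dx=+1,dy=+1->C; (2,7):dx=-3,dy=-8->C
  (2,8):dx=-7,dy=-11->C; (3,4):dx=-3,dy=-4->C; (3,5):dx=+6,dy=+5->C; (3,6):dx=+3,dy=+3->C
  (3,7):dx=-1,dy=-6->C; (3,8):dx=-5,dy=-9->C; (4,5):dx=+9,dy=+9->C; (4,6):dx=+6,dy=+7->C
  (4,7):dx=+2,dy=-2->D; (4,8):dx=-2,dy=-5->C; (5,6):dx=-3,dy=-2->C; (5,7):dx=-7,dy=-11->C
  (5,8):dx=-11,dy=-14->C; (6,7):dx=-4,dy=-9->C; (6,8):dx=-8,dy=-12->C; (7,8):dx=-4,dy=-3->C
Step 2: C = 26, D = 2, total pairs = 28.
Step 3: tau = (C - D)/(n(n-1)/2) = (26 - 2)/28 = 0.857143.
Step 4: Exact two-sided p-value (enumerate n! = 40320 permutations of y under H0): p = 0.001736.
Step 5: alpha = 0.05. reject H0.

tau_b = 0.8571 (C=26, D=2), p = 0.001736, reject H0.


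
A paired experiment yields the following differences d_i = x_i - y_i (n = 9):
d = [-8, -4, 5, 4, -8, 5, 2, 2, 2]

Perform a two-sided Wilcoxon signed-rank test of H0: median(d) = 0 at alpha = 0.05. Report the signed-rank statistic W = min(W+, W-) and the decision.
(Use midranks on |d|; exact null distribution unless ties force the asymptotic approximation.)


Step 1: Drop any zero differences (none here) and take |d_i|.
|d| = [8, 4, 5, 4, 8, 5, 2, 2, 2]
Step 2: Midrank |d_i| (ties get averaged ranks).
ranks: |8|->8.5, |4|->4.5, |5|->6.5, |4|->4.5, |8|->8.5, |5|->6.5, |2|->2, |2|->2, |2|->2
Step 3: Attach original signs; sum ranks with positive sign and with negative sign.
W+ = 6.5 + 4.5 + 6.5 + 2 + 2 + 2 = 23.5
W- = 8.5 + 4.5 + 8.5 = 21.5
(Check: W+ + W- = 45 should equal n(n+1)/2 = 45.)
Step 4: Test statistic W = min(W+, W-) = 21.5.
Step 5: Ties in |d|, so use the tie-corrected normal approximation.
        E[W] = n(n+1)/4 = 9*10/4 = 22.5.
        Tie groups: |d|=2 (t=3), |d|=4 (t=2), |d|=5 (t=2), |d|=8 (t=2); sum(t^3 - t) = 42.
        Var[W] = n(n+1)(2n+1)/24 - sum(t^3-t)/48 = 1710/24 - 42/48 = 70.375.
        z = (W - E[W]) / sqrt(Var[W]) = (21.5 - 22.5) / 8.3890 = -0.1192.
        Two-sided p = 2*Phi(z) = 0.905114.
Step 6: alpha = 0.05. fail to reject H0.

W+ = 23.5, W- = 21.5, W = min = 21.5, p = 0.905114, fail to reject H0.


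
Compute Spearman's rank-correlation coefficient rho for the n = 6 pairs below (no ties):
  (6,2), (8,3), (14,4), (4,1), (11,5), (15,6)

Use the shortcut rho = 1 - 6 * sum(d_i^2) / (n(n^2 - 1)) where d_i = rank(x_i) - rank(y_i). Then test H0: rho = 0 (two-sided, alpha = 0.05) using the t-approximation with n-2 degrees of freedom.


Step 1: Rank x and y separately (midranks; no ties here).
rank(x): 6->2, 8->3, 14->5, 4->1, 11->4, 15->6
rank(y): 2->2, 3->3, 4->4, 1->1, 5->5, 6->6
Step 2: d_i = R_x(i) - R_y(i); compute d_i^2.
  (2-2)^2=0, (3-3)^2=0, (5-4)^2=1, (1-1)^2=0, (4-5)^2=1, (6-6)^2=0
sum(d^2) = 2.
Step 3: rho = 1 - 6*2 / (6*(6^2 - 1)) = 1 - 12/210 = 0.942857.
Step 4: Under H0, t = rho * sqrt((n-2)/(1-rho^2)) = 5.6595 ~ t(4).
Step 5: Two-sided p-value from the t-distribution with 4 df = 0.004805.
Step 6: alpha = 0.05. reject H0.

rho = 0.9429, p = 0.004805, reject H0 at alpha = 0.05.


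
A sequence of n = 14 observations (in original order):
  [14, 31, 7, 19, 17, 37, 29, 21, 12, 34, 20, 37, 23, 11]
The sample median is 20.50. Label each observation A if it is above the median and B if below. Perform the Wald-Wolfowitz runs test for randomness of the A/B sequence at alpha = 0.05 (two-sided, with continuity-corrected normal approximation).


Step 1: Compute median = 20.50; label A = above, B = below.
Labels in order: BABBBAAABABAAB  (n_A = 7, n_B = 7)
Step 2: Count runs R = 9.
Step 3: Under H0 (random ordering), E[R] = 2*n_A*n_B/(n_A+n_B) + 1 = 2*7*7/14 + 1 = 8.0000.
        Var[R] = 2*n_A*n_B*(2*n_A*n_B - n_A - n_B) / ((n_A+n_B)^2 * (n_A+n_B-1)) = 8232/2548 = 3.2308.
        SD[R] = 1.7974.
Step 4: Continuity-corrected z = (R - 0.5 - E[R]) / SD[R] = (9 - 0.5 - 8.0000) / 1.7974 = 0.2782.
Step 5: Two-sided p-value via normal approximation = 2*(1 - Phi(|z|)) = 0.780879.
Step 6: alpha = 0.05. fail to reject H0.

R = 9, z = 0.2782, p = 0.780879, fail to reject H0.


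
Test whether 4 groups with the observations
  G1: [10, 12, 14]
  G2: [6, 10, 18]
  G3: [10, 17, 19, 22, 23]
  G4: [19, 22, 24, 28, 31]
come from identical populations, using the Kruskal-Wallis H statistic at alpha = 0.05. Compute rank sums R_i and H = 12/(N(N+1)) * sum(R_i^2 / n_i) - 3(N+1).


Step 1: Combine all N = 16 observations and assign midranks.
sorted (value, group, rank): (6,G2,1), (10,G1,3), (10,G2,3), (10,G3,3), (12,G1,5), (14,G1,6), (17,G3,7), (18,G2,8), (19,G3,9.5), (19,G4,9.5), (22,G3,11.5), (22,G4,11.5), (23,G3,13), (24,G4,14), (28,G4,15), (31,G4,16)
Step 2: Sum ranks within each group.
R_1 = 14 (n_1 = 3)
R_2 = 12 (n_2 = 3)
R_3 = 44 (n_3 = 5)
R_4 = 66 (n_4 = 5)
Step 3: H = 12/(N(N+1)) * sum(R_i^2/n_i) - 3(N+1)
     = 12/(16*17) * (14^2/3 + 12^2/3 + 44^2/5 + 66^2/5) - 3*17
     = 0.044118 * 1371.73 - 51
     = 9.517647.
Step 4: Ties present; correction factor C = 1 - 36/(16^3 - 16) = 0.991176. Corrected H = 9.517647 / 0.991176 = 9.602374.
Step 5: Under H0, H ~ chi^2(3); p-value = 0.022267.
Step 6: alpha = 0.05. reject H0.

H = 9.6024, df = 3, p = 0.022267, reject H0.


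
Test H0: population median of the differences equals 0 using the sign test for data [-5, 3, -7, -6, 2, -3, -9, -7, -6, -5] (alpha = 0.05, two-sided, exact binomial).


Step 1: Discard zero differences. Original n = 10; n_eff = number of nonzero differences = 10.
Nonzero differences (with sign): -5, +3, -7, -6, +2, -3, -9, -7, -6, -5
Step 2: Count signs: positive = 2, negative = 8.
Step 3: Under H0: P(positive) = 0.5, so the number of positives S ~ Bin(10, 0.5).
Step 4: Two-sided exact p-value = sum of Bin(10,0.5) probabilities at or below the observed probability = 0.109375.
Step 5: alpha = 0.05. fail to reject H0.

n_eff = 10, pos = 2, neg = 8, p = 0.109375, fail to reject H0.


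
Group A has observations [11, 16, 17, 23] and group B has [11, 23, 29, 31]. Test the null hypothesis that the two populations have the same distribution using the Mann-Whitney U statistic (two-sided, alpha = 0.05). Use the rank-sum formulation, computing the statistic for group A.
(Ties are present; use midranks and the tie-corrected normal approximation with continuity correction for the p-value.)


Step 1: Combine and sort all 8 observations; assign midranks.
sorted (value, group): (11,X), (11,Y), (16,X), (17,X), (23,X), (23,Y), (29,Y), (31,Y)
ranks: 11->1.5, 11->1.5, 16->3, 17->4, 23->5.5, 23->5.5, 29->7, 31->8
Step 2: Rank sum for X: R1 = 1.5 + 3 + 4 + 5.5 = 14.
Step 3: U_X = R1 - n1(n1+1)/2 = 14 - 4*5/2 = 14 - 10 = 4.
       U_Y = n1*n2 - U_X = 16 - 4 = 12.
Step 4: Ties are present, so use the tie-corrected normal approximation (with continuity correction) for the p-value.
Step 5: p-value = 0.306492; compare to alpha = 0.05. fail to reject H0.

U_X = 4, p = 0.306492, fail to reject H0 at alpha = 0.05.


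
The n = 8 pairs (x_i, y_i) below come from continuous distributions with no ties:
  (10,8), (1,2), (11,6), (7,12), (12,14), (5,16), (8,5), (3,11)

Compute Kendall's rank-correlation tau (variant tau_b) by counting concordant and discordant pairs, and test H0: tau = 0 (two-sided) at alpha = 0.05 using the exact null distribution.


Step 1: Enumerate the 28 unordered pairs (i,j) with i<j and classify each by sign(x_j-x_i) * sign(y_j-y_i).
  (1,2):dx=-9,dy=-6->C; (1,3):dx=+1,dy=-2->D; (1,4):dx=-3,dy=+4->D; (1,5):dx=+2,dy=+6->C
  (1,6):dx=-5,dy=+8->D; (1,7):dx=-2,dy=-3->C; (1,8):dx=-7,dy=+3->D; (2,3):dx=+10,dy=+4->C
  (2,4):dx=+6,dy=+10->C; (2,5):dx=+11,dy=+12->C; (2,6):dx=+4,dy=+14->C; (2,7):dx=+7,dy=+3->C
  (2,8):dx=+2,dy=+9->C; (3,4):dx=-4,dy=+6->D; (3,5):dx=+1,dy=+8->C; (3,6):dx=-6,dy=+10->D
  (3,7):dx=-3,dy=-1->C; (3,8):dx=-8,dy=+5->D; (4,5):dx=+5,dy=+2->C; (4,6):dx=-2,dy=+4->D
  (4,7):dx=+1,dy=-7->D; (4,8):dx=-4,dy=-1->C; (5,6):dx=-7,dy=+2->D; (5,7):dx=-4,dy=-9->C
  (5,8):dx=-9,dy=-3->C; (6,7):dx=+3,dy=-11->D; (6,8):dx=-2,dy=-5->C; (7,8):dx=-5,dy=+6->D
Step 2: C = 16, D = 12, total pairs = 28.
Step 3: tau = (C - D)/(n(n-1)/2) = (16 - 12)/28 = 0.142857.
Step 4: Exact two-sided p-value (enumerate n! = 40320 permutations of y under H0): p = 0.719544.
Step 5: alpha = 0.05. fail to reject H0.

tau_b = 0.1429 (C=16, D=12), p = 0.719544, fail to reject H0.


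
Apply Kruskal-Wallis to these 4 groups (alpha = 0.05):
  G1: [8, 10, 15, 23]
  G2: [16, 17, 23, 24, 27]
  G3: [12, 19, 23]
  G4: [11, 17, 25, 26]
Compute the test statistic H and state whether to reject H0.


Step 1: Combine all N = 16 observations and assign midranks.
sorted (value, group, rank): (8,G1,1), (10,G1,2), (11,G4,3), (12,G3,4), (15,G1,5), (16,G2,6), (17,G2,7.5), (17,G4,7.5), (19,G3,9), (23,G1,11), (23,G2,11), (23,G3,11), (24,G2,13), (25,G4,14), (26,G4,15), (27,G2,16)
Step 2: Sum ranks within each group.
R_1 = 19 (n_1 = 4)
R_2 = 53.5 (n_2 = 5)
R_3 = 24 (n_3 = 3)
R_4 = 39.5 (n_4 = 4)
Step 3: H = 12/(N(N+1)) * sum(R_i^2/n_i) - 3(N+1)
     = 12/(16*17) * (19^2/4 + 53.5^2/5 + 24^2/3 + 39.5^2/4) - 3*17
     = 0.044118 * 1244.76 - 51
     = 3.915993.
Step 4: Ties present; correction factor C = 1 - 30/(16^3 - 16) = 0.992647. Corrected H = 3.915993 / 0.992647 = 3.945000.
Step 5: Under H0, H ~ chi^2(3); p-value = 0.267465.
Step 6: alpha = 0.05. fail to reject H0.

H = 3.9450, df = 3, p = 0.267465, fail to reject H0.


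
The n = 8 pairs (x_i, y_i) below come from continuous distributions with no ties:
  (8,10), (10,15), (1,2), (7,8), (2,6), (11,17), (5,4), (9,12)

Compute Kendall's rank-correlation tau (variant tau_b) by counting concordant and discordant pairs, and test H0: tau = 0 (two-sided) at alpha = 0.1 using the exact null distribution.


Step 1: Enumerate the 28 unordered pairs (i,j) with i<j and classify each by sign(x_j-x_i) * sign(y_j-y_i).
  (1,2):dx=+2,dy=+5->C; (1,3):dx=-7,dy=-8->C; (1,4):dx=-1,dy=-2->C; (1,5):dx=-6,dy=-4->C
  (1,6):dx=+3,dy=+7->C; (1,7):dx=-3,dy=-6->C; (1,8):dx=+1,dy=+2->C; (2,3):dx=-9,dy=-13->C
  (2,4):dx=-3,dy=-7->C; (2,5):dx=-8,dy=-9->C; (2,6):dx=+1,dy=+2->C; (2,7):dx=-5,dy=-11->C
  (2,8):dx=-1,dy=-3->C; (3,4):dx=+6,dy=+6->C; (3,5):dx=+1,dy=+4->C; (3,6):dx=+10,dy=+15->C
  (3,7):dx=+4,dy=+2->C; (3,8):dx=+8,dy=+10->C; (4,5):dx=-5,dy=-2->C; (4,6):dx=+4,dy=+9->C
  (4,7):dx=-2,dy=-4->C; (4,8):dx=+2,dy=+4->C; (5,6):dx=+9,dy=+11->C; (5,7):dx=+3,dy=-2->D
  (5,8):dx=+7,dy=+6->C; (6,7):dx=-6,dy=-13->C; (6,8):dx=-2,dy=-5->C; (7,8):dx=+4,dy=+8->C
Step 2: C = 27, D = 1, total pairs = 28.
Step 3: tau = (C - D)/(n(n-1)/2) = (27 - 1)/28 = 0.928571.
Step 4: Exact two-sided p-value (enumerate n! = 40320 permutations of y under H0): p = 0.000397.
Step 5: alpha = 0.1. reject H0.

tau_b = 0.9286 (C=27, D=1), p = 0.000397, reject H0.
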